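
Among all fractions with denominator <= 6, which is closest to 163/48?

Expand x = 163/48 as a continued fraction with the Euclidean algorithm:
  163 = 3*48 + 19, so a_0 = 3.
  48 = 2*19 + 10, so a_1 = 2.
  19 = 1*10 + 9, so a_2 = 1.
  10 = 1*9 + 1, so a_3 = 1.
  9 = 9*1 + 0, so a_4 = 9.
so x = [3; 2, 1, 1, 9].
Convergents (p_i = a_i*p_{i-1} + p_{i-2}, q_i = a_i*q_{i-1} + q_{i-2} with p_{-2}=0, p_{-1}=1, q_{-2}=1, q_{-1}=0), until the denominator exceeds 6:
  i=0: a_0=3, p_0 = 3*1 + 0 = 3, q_0 = 3*0 + 1 = 1.
  i=1: a_1=2, p_1 = 2*3 + 1 = 7, q_1 = 2*1 + 0 = 2.
  i=2: a_2=1, p_2 = 1*7 + 3 = 10, q_2 = 1*2 + 1 = 3.
  i=3: a_3=1, p_3 = 1*10 + 7 = 17, q_3 = 1*3 + 2 = 5.
  i=4: a_4=9, p_4 = 9*17 + 10 = 163, q_4 = 9*5 + 3 = 48.
q_4 = 48 > 6, so the last convergent with denominator <= 6 is p_3/q_3 = 17/5.
The closest fraction with denominator <= 6 is either p_3/q_3 or the intermediate fraction (k*p_3 + p_2)/(k*q_3 + q_2) with the largest k >= 1 whose denominator stays <= 6; these approach x as k grows, and every other convergent or intermediate fraction in range is farther away.
Largest k: floor((6 - q_2)/q_3) = floor((6 - 3)/5) = 0.
Since k = 0, no intermediate fraction beyond p_3/q_3 has denominator <= 6, so the convergent 17/5 is the closest (its error is |163*5 - 17*48|/(48*5) = 1/240).

17/5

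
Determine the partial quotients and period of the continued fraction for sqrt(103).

Write x_i = (sqrt(103) + m_i)/d_i with (m_0, d_0) = (0, 1). a_0 = floor(sqrt(103)) = 10, since 10^2 = 100 <= 103 < 121 = 11^2.
Iterate m_{i+1} = d_i*a_i - m_i, d_{i+1} = (103 - m_{i+1}^2)/d_i, a_{i+1} = floor((a_0 + m_{i+1})/d_{i+1}):
  m_1 = 1*10 - 0 = 10, d_1 = (103 - 10^2)/1 = 3/1 = 3, a_1 = floor((10 + 10)/3) = 6.
  m_2 = 3*6 - 10 = 8, d_2 = (103 - 8^2)/3 = 39/3 = 13, a_2 = floor((10 + 8)/13) = 1.
  m_3 = 13*1 - 8 = 5, d_3 = (103 - 5^2)/13 = 78/13 = 6, a_3 = floor((10 + 5)/6) = 2.
  m_4 = 6*2 - 5 = 7, d_4 = (103 - 7^2)/6 = 54/6 = 9, a_4 = floor((10 + 7)/9) = 1.
  m_5 = 9*1 - 7 = 2, d_5 = (103 - 2^2)/9 = 99/9 = 11, a_5 = floor((10 + 2)/11) = 1.
  m_6 = 11*1 - 2 = 9, d_6 = (103 - 9^2)/11 = 22/11 = 2, a_6 = floor((10 + 9)/2) = 9.
  m_7 = 2*9 - 9 = 9, d_7 = (103 - 9^2)/2 = 22/2 = 11, a_7 = floor((10 + 9)/11) = 1.
  m_8 = 11*1 - 9 = 2, d_8 = (103 - 2^2)/11 = 99/11 = 9, a_8 = floor((10 + 2)/9) = 1.
  m_9 = 9*1 - 2 = 7, d_9 = (103 - 7^2)/9 = 54/9 = 6, a_9 = floor((10 + 7)/6) = 2.
  m_10 = 6*2 - 7 = 5, d_10 = (103 - 5^2)/6 = 78/6 = 13, a_10 = floor((10 + 5)/13) = 1.
  m_11 = 13*1 - 5 = 8, d_11 = (103 - 8^2)/13 = 39/13 = 3, a_11 = floor((10 + 8)/3) = 6.
  m_12 = 3*6 - 8 = 10, d_12 = (103 - 10^2)/3 = 3/3 = 1, a_12 = floor((10 + 10)/1) = 20.
  m_13 = 1*20 - 10 = 10, d_13 = (103 - 10^2)/1 = 3/1 = 3: (m_13, d_13) = (m_1, d_1) = (10, 3), so from here the quotients repeat a_1, ..., a_12; the period length is 12.
Hence the expansion of sqrt(103) is a_0 = 10 followed by the repeating block 6, 1, 2, 1, 1, 9, 1, 1, 2, 1, 6, 20 (period 12).

[10; (6, 1, 2, 1, 1, 9, 1, 1, 2, 1, 6, 20)]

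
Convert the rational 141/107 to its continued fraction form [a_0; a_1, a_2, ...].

[1; 3, 6, 1, 4]

Run the Euclidean algorithm on 141 and 107; the successive quotients are the partial quotients a_0, a_1, ... (each step inverts the fractional part left over by the previous one):
  141 = 1*107 + 34, so a_0 = 1.
  107 = 3*34 + 5, so a_1 = 3.
  34 = 6*5 + 4, so a_2 = 6.
  5 = 1*4 + 1, so a_3 = 1.
  4 = 4*1 + 0, so a_4 = 4.
The remainder reaches 0 after 5 divisions, so the expansion has 5 partial quotients, read off in order.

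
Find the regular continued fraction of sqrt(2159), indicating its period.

[46; (2, 6, 1, 1, 1, 6, 2, 92)]

Write x_i = (sqrt(2159) + m_i)/d_i with (m_0, d_0) = (0, 1). a_0 = floor(sqrt(2159)) = 46, since 46^2 = 2116 <= 2159 < 2209 = 47^2.
Iterate m_{i+1} = d_i*a_i - m_i, d_{i+1} = (2159 - m_{i+1}^2)/d_i, a_{i+1} = floor((a_0 + m_{i+1})/d_{i+1}):
  m_1 = 1*46 - 0 = 46, d_1 = (2159 - 46^2)/1 = 43/1 = 43, a_1 = floor((46 + 46)/43) = 2.
  m_2 = 43*2 - 46 = 40, d_2 = (2159 - 40^2)/43 = 559/43 = 13, a_2 = floor((46 + 40)/13) = 6.
  m_3 = 13*6 - 40 = 38, d_3 = (2159 - 38^2)/13 = 715/13 = 55, a_3 = floor((46 + 38)/55) = 1.
  m_4 = 55*1 - 38 = 17, d_4 = (2159 - 17^2)/55 = 1870/55 = 34, a_4 = floor((46 + 17)/34) = 1.
  m_5 = 34*1 - 17 = 17, d_5 = (2159 - 17^2)/34 = 1870/34 = 55, a_5 = floor((46 + 17)/55) = 1.
  m_6 = 55*1 - 17 = 38, d_6 = (2159 - 38^2)/55 = 715/55 = 13, a_6 = floor((46 + 38)/13) = 6.
  m_7 = 13*6 - 38 = 40, d_7 = (2159 - 40^2)/13 = 559/13 = 43, a_7 = floor((46 + 40)/43) = 2.
  m_8 = 43*2 - 40 = 46, d_8 = (2159 - 46^2)/43 = 43/43 = 1, a_8 = floor((46 + 46)/1) = 92.
  m_9 = 1*92 - 46 = 46, d_9 = (2159 - 46^2)/1 = 43/1 = 43: (m_9, d_9) = (m_1, d_1) = (46, 43), so from here the quotients repeat a_1, ..., a_8; the period length is 8.
Hence the expansion of sqrt(2159) is a_0 = 46 followed by the repeating block 2, 6, 1, 1, 1, 6, 2, 92 (period 8).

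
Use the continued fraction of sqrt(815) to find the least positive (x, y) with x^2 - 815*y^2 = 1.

(x, y) = (156644, 5487)

First expand sqrt(815) as a continued fraction. With x_i = (sqrt(815) + m_i)/d_i and (m_0, d_0) = (0, 1): a_0 = floor(sqrt(815)) = 28, since 28^2 = 784 <= 815 < 841 = 29^2.
Iterate m_{i+1} = d_i*a_i - m_i, d_{i+1} = (815 - m_{i+1}^2)/d_i, a_{i+1} = floor((a_0 + m_{i+1})/d_{i+1}):
  m_1 = 1*28 - 0 = 28, d_1 = (815 - 28^2)/1 = 31/1 = 31, a_1 = floor((28 + 28)/31) = 1.
  m_2 = 31*1 - 28 = 3, d_2 = (815 - 3^2)/31 = 806/31 = 26, a_2 = floor((28 + 3)/26) = 1.
  m_3 = 26*1 - 3 = 23, d_3 = (815 - 23^2)/26 = 286/26 = 11, a_3 = floor((28 + 23)/11) = 4.
  m_4 = 11*4 - 23 = 21, d_4 = (815 - 21^2)/11 = 374/11 = 34, a_4 = floor((28 + 21)/34) = 1.
  m_5 = 34*1 - 21 = 13, d_5 = (815 - 13^2)/34 = 646/34 = 19, a_5 = floor((28 + 13)/19) = 2.
  m_6 = 19*2 - 13 = 25, d_6 = (815 - 25^2)/19 = 190/19 = 10, a_6 = floor((28 + 25)/10) = 5.
  m_7 = 10*5 - 25 = 25, d_7 = (815 - 25^2)/10 = 190/10 = 19, a_7 = floor((28 + 25)/19) = 2.
  m_8 = 19*2 - 25 = 13, d_8 = (815 - 13^2)/19 = 646/19 = 34, a_8 = floor((28 + 13)/34) = 1.
  m_9 = 34*1 - 13 = 21, d_9 = (815 - 21^2)/34 = 374/34 = 11, a_9 = floor((28 + 21)/11) = 4.
  m_10 = 11*4 - 21 = 23, d_10 = (815 - 23^2)/11 = 286/11 = 26, a_10 = floor((28 + 23)/26) = 1.
  m_11 = 26*1 - 23 = 3, d_11 = (815 - 3^2)/26 = 806/26 = 31, a_11 = floor((28 + 3)/31) = 1.
  m_12 = 31*1 - 3 = 28, d_12 = (815 - 28^2)/31 = 31/31 = 1, a_12 = floor((28 + 28)/1) = 56.
  m_13 = 1*56 - 28 = 28, d_13 = (815 - 28^2)/1 = 31/1 = 31: (m_13, d_13) = (m_1, d_1) = (28, 31), so from here the quotients repeat a_1, ..., a_12; the period length is 12.
So sqrt(815) = [28; (1, 1, 4, 1, 2, 5, 2, 1, 4, 1, 1, 56)] with period length k = 12.
k is even, so the fundamental solution of x^2 - 815y^2 = 1 is (p_{k-1}, q_{k-1}) = (p_11, q_11); compute convergents through index 11.
Convergents (p_i = a_i*p_{i-1} + p_{i-2}, q_i = a_i*q_{i-1} + q_{i-2} with p_{-2}=0, p_{-1}=1, q_{-2}=1, q_{-1}=0):
  i=0: a_0=28, p_0 = 28*1 + 0 = 28, q_0 = 28*0 + 1 = 1.
  i=1: a_1=1, p_1 = 1*28 + 1 = 29, q_1 = 1*1 + 0 = 1.
  i=2: a_2=1, p_2 = 1*29 + 28 = 57, q_2 = 1*1 + 1 = 2.
  i=3: a_3=4, p_3 = 4*57 + 29 = 257, q_3 = 4*2 + 1 = 9.
  i=4: a_4=1, p_4 = 1*257 + 57 = 314, q_4 = 1*9 + 2 = 11.
  i=5: a_5=2, p_5 = 2*314 + 257 = 885, q_5 = 2*11 + 9 = 31.
  i=6: a_6=5, p_6 = 5*885 + 314 = 4739, q_6 = 5*31 + 11 = 166.
  i=7: a_7=2, p_7 = 2*4739 + 885 = 10363, q_7 = 2*166 + 31 = 363.
  i=8: a_8=1, p_8 = 1*10363 + 4739 = 15102, q_8 = 1*363 + 166 = 529.
  i=9: a_9=4, p_9 = 4*15102 + 10363 = 70771, q_9 = 4*529 + 363 = 2479.
  i=10: a_10=1, p_10 = 1*70771 + 15102 = 85873, q_10 = 1*2479 + 529 = 3008.
  i=11: a_11=1, p_11 = 1*85873 + 70771 = 156644, q_11 = 1*3008 + 2479 = 5487.
Check: 156644^2 - 815*5487^2 = 24537342736 - 24537342735 = 1, so (x, y) = (156644, 5487) solves the equation, and by the theorem it is the least positive solution.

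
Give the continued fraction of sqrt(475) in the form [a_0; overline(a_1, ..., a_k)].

Write x_i = (sqrt(475) + m_i)/d_i with (m_0, d_0) = (0, 1). a_0 = floor(sqrt(475)) = 21, since 21^2 = 441 <= 475 < 484 = 22^2.
Iterate m_{i+1} = d_i*a_i - m_i, d_{i+1} = (475 - m_{i+1}^2)/d_i, a_{i+1} = floor((a_0 + m_{i+1})/d_{i+1}):
  m_1 = 1*21 - 0 = 21, d_1 = (475 - 21^2)/1 = 34/1 = 34, a_1 = floor((21 + 21)/34) = 1.
  m_2 = 34*1 - 21 = 13, d_2 = (475 - 13^2)/34 = 306/34 = 9, a_2 = floor((21 + 13)/9) = 3.
  m_3 = 9*3 - 13 = 14, d_3 = (475 - 14^2)/9 = 279/9 = 31, a_3 = floor((21 + 14)/31) = 1.
  m_4 = 31*1 - 14 = 17, d_4 = (475 - 17^2)/31 = 186/31 = 6, a_4 = floor((21 + 17)/6) = 6.
  m_5 = 6*6 - 17 = 19, d_5 = (475 - 19^2)/6 = 114/6 = 19, a_5 = floor((21 + 19)/19) = 2.
  m_6 = 19*2 - 19 = 19, d_6 = (475 - 19^2)/19 = 114/19 = 6, a_6 = floor((21 + 19)/6) = 6.
  m_7 = 6*6 - 19 = 17, d_7 = (475 - 17^2)/6 = 186/6 = 31, a_7 = floor((21 + 17)/31) = 1.
  m_8 = 31*1 - 17 = 14, d_8 = (475 - 14^2)/31 = 279/31 = 9, a_8 = floor((21 + 14)/9) = 3.
  m_9 = 9*3 - 14 = 13, d_9 = (475 - 13^2)/9 = 306/9 = 34, a_9 = floor((21 + 13)/34) = 1.
  m_10 = 34*1 - 13 = 21, d_10 = (475 - 21^2)/34 = 34/34 = 1, a_10 = floor((21 + 21)/1) = 42.
  m_11 = 1*42 - 21 = 21, d_11 = (475 - 21^2)/1 = 34/1 = 34: (m_11, d_11) = (m_1, d_1) = (21, 34), so from here the quotients repeat a_1, ..., a_10; the period length is 10.
Hence the expansion of sqrt(475) is a_0 = 21 followed by the repeating block 1, 3, 1, 6, 2, 6, 1, 3, 1, 42 (period 10).

[21; overline(1, 3, 1, 6, 2, 6, 1, 3, 1, 42)]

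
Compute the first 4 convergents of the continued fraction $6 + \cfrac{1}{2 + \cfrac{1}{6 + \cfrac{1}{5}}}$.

6/1, 13/2, 84/13, 433/67

Using the convergent recurrence p_i = a_i*p_{i-1} + p_{i-2}, q_i = a_i*q_{i-1} + q_{i-2} with p_{-2}=0, p_{-1}=1, q_{-2}=1, q_{-1}=0:
  i=0: a_0=6, p_0 = 6*1 + 0 = 6, q_0 = 6*0 + 1 = 1.
  i=1: a_1=2, p_1 = 2*6 + 1 = 13, q_1 = 2*1 + 0 = 2.
  i=2: a_2=6, p_2 = 6*13 + 6 = 84, q_2 = 6*2 + 1 = 13.
  i=3: a_3=5, p_3 = 5*84 + 13 = 433, q_3 = 5*13 + 2 = 67.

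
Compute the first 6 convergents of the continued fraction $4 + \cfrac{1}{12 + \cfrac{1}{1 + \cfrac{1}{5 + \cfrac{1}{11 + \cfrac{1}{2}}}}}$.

4/1, 49/12, 53/13, 314/77, 3507/860, 7328/1797

Using the convergent recurrence p_i = a_i*p_{i-1} + p_{i-2}, q_i = a_i*q_{i-1} + q_{i-2} with p_{-2}=0, p_{-1}=1, q_{-2}=1, q_{-1}=0:
  i=0: a_0=4, p_0 = 4*1 + 0 = 4, q_0 = 4*0 + 1 = 1.
  i=1: a_1=12, p_1 = 12*4 + 1 = 49, q_1 = 12*1 + 0 = 12.
  i=2: a_2=1, p_2 = 1*49 + 4 = 53, q_2 = 1*12 + 1 = 13.
  i=3: a_3=5, p_3 = 5*53 + 49 = 314, q_3 = 5*13 + 12 = 77.
  i=4: a_4=11, p_4 = 11*314 + 53 = 3507, q_4 = 11*77 + 13 = 860.
  i=5: a_5=2, p_5 = 2*3507 + 314 = 7328, q_5 = 2*860 + 77 = 1797.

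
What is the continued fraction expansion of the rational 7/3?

[2; 3]

Run the Euclidean algorithm on 7 and 3; the successive quotients are the partial quotients a_0, a_1, ... (each step inverts the fractional part left over by the previous one):
  7 = 2*3 + 1, so a_0 = 2.
  3 = 3*1 + 0, so a_1 = 3.
The remainder reaches 0 after 2 divisions, so the expansion has 2 partial quotients, read off in order.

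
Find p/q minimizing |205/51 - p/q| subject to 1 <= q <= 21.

Expand x = 205/51 as a continued fraction with the Euclidean algorithm:
  205 = 4*51 + 1, so a_0 = 4.
  51 = 51*1 + 0, so a_1 = 51.
so x = [4; 51].
Convergents (p_i = a_i*p_{i-1} + p_{i-2}, q_i = a_i*q_{i-1} + q_{i-2} with p_{-2}=0, p_{-1}=1, q_{-2}=1, q_{-1}=0), until the denominator exceeds 21:
  i=0: a_0=4, p_0 = 4*1 + 0 = 4, q_0 = 4*0 + 1 = 1.
  i=1: a_1=51, p_1 = 51*4 + 1 = 205, q_1 = 51*1 + 0 = 51.
q_1 = 51 > 21, so the last convergent with denominator <= 21 is p_0/q_0 = 4/1.
The closest fraction with denominator <= 21 is either p_0/q_0 or the intermediate fraction (k*p_0 + p_{-1})/(k*q_0 + q_{-1}) with the largest k >= 1 whose denominator stays <= 21; these approach x as k grows, and every other convergent or intermediate fraction in range is farther away.
Largest k: floor((21 - q_{-1})/q_0) = floor((21 - 0)/1) = 21 (using the seeds p_{-1} = 1, q_{-1} = 0).
That gives (21*4 + 1)/(21*1 + 0) = 85/21.
Compare the errors: |x - 4/1| = |205*1 - 4*51|/(51*1) = 1/51, and |x - 85/21| = |205*21 - 85*51|/(51*21) = 30/1071.
Cross-multiplying, 1*1071 = 1071 < 1530 = 30*51, so 1/51 is smaller: the convergent 4/1 is closer to x than 85/21.

4/1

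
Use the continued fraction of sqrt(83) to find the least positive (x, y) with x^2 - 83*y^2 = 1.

(x, y) = (82, 9)

First expand sqrt(83) as a continued fraction. With x_i = (sqrt(83) + m_i)/d_i and (m_0, d_0) = (0, 1): a_0 = floor(sqrt(83)) = 9, since 9^2 = 81 <= 83 < 100 = 10^2.
Iterate m_{i+1} = d_i*a_i - m_i, d_{i+1} = (83 - m_{i+1}^2)/d_i, a_{i+1} = floor((a_0 + m_{i+1})/d_{i+1}):
  m_1 = 1*9 - 0 = 9, d_1 = (83 - 9^2)/1 = 2/1 = 2, a_1 = floor((9 + 9)/2) = 9.
  m_2 = 2*9 - 9 = 9, d_2 = (83 - 9^2)/2 = 2/2 = 1, a_2 = floor((9 + 9)/1) = 18.
  m_3 = 1*18 - 9 = 9, d_3 = (83 - 9^2)/1 = 2/1 = 2: (m_3, d_3) = (m_1, d_1) = (9, 2), so from here the quotients repeat a_1, a_2; the period length is 2.
So sqrt(83) = [9; (9, 18)] with period length k = 2.
k is even, so the fundamental solution of x^2 - 83y^2 = 1 is (p_{k-1}, q_{k-1}) = (p_1, q_1); compute convergents through index 1.
Convergents (p_i = a_i*p_{i-1} + p_{i-2}, q_i = a_i*q_{i-1} + q_{i-2} with p_{-2}=0, p_{-1}=1, q_{-2}=1, q_{-1}=0):
  i=0: a_0=9, p_0 = 9*1 + 0 = 9, q_0 = 9*0 + 1 = 1.
  i=1: a_1=9, p_1 = 9*9 + 1 = 82, q_1 = 9*1 + 0 = 9.
Check: 82^2 - 83*9^2 = 6724 - 6723 = 1, so (x, y) = (82, 9) solves the equation, and by the theorem it is the least positive solution.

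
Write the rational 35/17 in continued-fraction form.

Run the Euclidean algorithm on 35 and 17; the successive quotients are the partial quotients a_0, a_1, ... (each step inverts the fractional part left over by the previous one):
  35 = 2*17 + 1, so a_0 = 2.
  17 = 17*1 + 0, so a_1 = 17.
The remainder reaches 0 after 2 divisions, so the expansion has 2 partial quotients, read off in order.

[2; 17]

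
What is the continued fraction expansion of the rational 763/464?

[1; 1, 1, 1, 4, 3, 10]

Run the Euclidean algorithm on 763 and 464; the successive quotients are the partial quotients a_0, a_1, ... (each step inverts the fractional part left over by the previous one):
  763 = 1*464 + 299, so a_0 = 1.
  464 = 1*299 + 165, so a_1 = 1.
  299 = 1*165 + 134, so a_2 = 1.
  165 = 1*134 + 31, so a_3 = 1.
  134 = 4*31 + 10, so a_4 = 4.
  31 = 3*10 + 1, so a_5 = 3.
  10 = 10*1 + 0, so a_6 = 10.
The remainder reaches 0 after 7 divisions, so the expansion has 7 partial quotients, read off in order.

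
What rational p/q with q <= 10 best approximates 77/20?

Expand x = 77/20 as a continued fraction with the Euclidean algorithm:
  77 = 3*20 + 17, so a_0 = 3.
  20 = 1*17 + 3, so a_1 = 1.
  17 = 5*3 + 2, so a_2 = 5.
  3 = 1*2 + 1, so a_3 = 1.
  2 = 2*1 + 0, so a_4 = 2.
so x = [3; 1, 5, 1, 2].
Convergents (p_i = a_i*p_{i-1} + p_{i-2}, q_i = a_i*q_{i-1} + q_{i-2} with p_{-2}=0, p_{-1}=1, q_{-2}=1, q_{-1}=0), until the denominator exceeds 10:
  i=0: a_0=3, p_0 = 3*1 + 0 = 3, q_0 = 3*0 + 1 = 1.
  i=1: a_1=1, p_1 = 1*3 + 1 = 4, q_1 = 1*1 + 0 = 1.
  i=2: a_2=5, p_2 = 5*4 + 3 = 23, q_2 = 5*1 + 1 = 6.
  i=3: a_3=1, p_3 = 1*23 + 4 = 27, q_3 = 1*6 + 1 = 7.
  i=4: a_4=2, p_4 = 2*27 + 23 = 77, q_4 = 2*7 + 6 = 20.
q_4 = 20 > 10, so the last convergent with denominator <= 10 is p_3/q_3 = 27/7.
The closest fraction with denominator <= 10 is either p_3/q_3 or the intermediate fraction (k*p_3 + p_2)/(k*q_3 + q_2) with the largest k >= 1 whose denominator stays <= 10; these approach x as k grows, and every other convergent or intermediate fraction in range is farther away.
Largest k: floor((10 - q_2)/q_3) = floor((10 - 6)/7) = 0.
Since k = 0, no intermediate fraction beyond p_3/q_3 has denominator <= 10, so the convergent 27/7 is the closest (its error is |77*7 - 27*20|/(20*7) = 1/140).

27/7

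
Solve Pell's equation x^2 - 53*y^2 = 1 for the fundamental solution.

First expand sqrt(53) as a continued fraction. With x_i = (sqrt(53) + m_i)/d_i and (m_0, d_0) = (0, 1): a_0 = floor(sqrt(53)) = 7, since 7^2 = 49 <= 53 < 64 = 8^2.
Iterate m_{i+1} = d_i*a_i - m_i, d_{i+1} = (53 - m_{i+1}^2)/d_i, a_{i+1} = floor((a_0 + m_{i+1})/d_{i+1}):
  m_1 = 1*7 - 0 = 7, d_1 = (53 - 7^2)/1 = 4/1 = 4, a_1 = floor((7 + 7)/4) = 3.
  m_2 = 4*3 - 7 = 5, d_2 = (53 - 5^2)/4 = 28/4 = 7, a_2 = floor((7 + 5)/7) = 1.
  m_3 = 7*1 - 5 = 2, d_3 = (53 - 2^2)/7 = 49/7 = 7, a_3 = floor((7 + 2)/7) = 1.
  m_4 = 7*1 - 2 = 5, d_4 = (53 - 5^2)/7 = 28/7 = 4, a_4 = floor((7 + 5)/4) = 3.
  m_5 = 4*3 - 5 = 7, d_5 = (53 - 7^2)/4 = 4/4 = 1, a_5 = floor((7 + 7)/1) = 14.
  m_6 = 1*14 - 7 = 7, d_6 = (53 - 7^2)/1 = 4/1 = 4: (m_6, d_6) = (m_1, d_1) = (7, 4), so from here the quotients repeat a_1, ..., a_5; the period length is 5.
So sqrt(53) = [7; (3, 1, 1, 3, 14)] with period length k = 5.
k is odd, so (p_{k-1}, q_{k-1}) only solves x^2 - 53y^2 = -1 and the fundamental solution of x^2 - 53y^2 = 1 is (p_{2k-1}, q_{2k-1}) = (p_9, q_9); compute convergents through index 9, running through the period twice.
Convergents (p_i = a_i*p_{i-1} + p_{i-2}, q_i = a_i*q_{i-1} + q_{i-2} with p_{-2}=0, p_{-1}=1, q_{-2}=1, q_{-1}=0):
  i=0: a_0=7, p_0 = 7*1 + 0 = 7, q_0 = 7*0 + 1 = 1.
  i=1: a_1=3, p_1 = 3*7 + 1 = 22, q_1 = 3*1 + 0 = 3.
  i=2: a_2=1, p_2 = 1*22 + 7 = 29, q_2 = 1*3 + 1 = 4.
  i=3: a_3=1, p_3 = 1*29 + 22 = 51, q_3 = 1*4 + 3 = 7.
  i=4: a_4=3, p_4 = 3*51 + 29 = 182, q_4 = 3*7 + 4 = 25.
  i=5: a_5=14, p_5 = 14*182 + 51 = 2599, q_5 = 14*25 + 7 = 357.
  i=6: a_6=3, p_6 = 3*2599 + 182 = 7979, q_6 = 3*357 + 25 = 1096.
  i=7: a_7=1, p_7 = 1*7979 + 2599 = 10578, q_7 = 1*1096 + 357 = 1453.
  i=8: a_8=1, p_8 = 1*10578 + 7979 = 18557, q_8 = 1*1453 + 1096 = 2549.
  i=9: a_9=3, p_9 = 3*18557 + 10578 = 66249, q_9 = 3*2549 + 1453 = 9100.
Indeed p_4^2 - 53*q_4^2 = 33124 - 33125 = -1, not +1.
Check: 66249^2 - 53*9100^2 = 4388930001 - 4388930000 = 1, so (x, y) = (66249, 9100) solves the equation, and by the theorem it is the least positive solution.

(x, y) = (66249, 9100)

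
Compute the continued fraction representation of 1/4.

[0; 4]

Run the Euclidean algorithm on 1 and 4; the successive quotients are the partial quotients a_0, a_1, ... (each step inverts the fractional part left over by the previous one):
  1 = 0*4 + 1, so a_0 = 0.
  4 = 4*1 + 0, so a_1 = 4.
The remainder reaches 0 after 2 divisions, so the expansion has 2 partial quotients, read off in order.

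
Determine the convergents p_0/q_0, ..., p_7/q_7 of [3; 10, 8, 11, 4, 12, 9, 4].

3/1, 31/10, 251/81, 2792/901, 11419/3685, 139820/45121, 1269799/409774, 5219016/1684217

Using the convergent recurrence p_i = a_i*p_{i-1} + p_{i-2}, q_i = a_i*q_{i-1} + q_{i-2} with p_{-2}=0, p_{-1}=1, q_{-2}=1, q_{-1}=0:
  i=0: a_0=3, p_0 = 3*1 + 0 = 3, q_0 = 3*0 + 1 = 1.
  i=1: a_1=10, p_1 = 10*3 + 1 = 31, q_1 = 10*1 + 0 = 10.
  i=2: a_2=8, p_2 = 8*31 + 3 = 251, q_2 = 8*10 + 1 = 81.
  i=3: a_3=11, p_3 = 11*251 + 31 = 2792, q_3 = 11*81 + 10 = 901.
  i=4: a_4=4, p_4 = 4*2792 + 251 = 11419, q_4 = 4*901 + 81 = 3685.
  i=5: a_5=12, p_5 = 12*11419 + 2792 = 139820, q_5 = 12*3685 + 901 = 45121.
  i=6: a_6=9, p_6 = 9*139820 + 11419 = 1269799, q_6 = 9*45121 + 3685 = 409774.
  i=7: a_7=4, p_7 = 4*1269799 + 139820 = 5219016, q_7 = 4*409774 + 45121 = 1684217.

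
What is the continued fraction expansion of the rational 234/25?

[9; 2, 1, 3, 2]

Run the Euclidean algorithm on 234 and 25; the successive quotients are the partial quotients a_0, a_1, ... (each step inverts the fractional part left over by the previous one):
  234 = 9*25 + 9, so a_0 = 9.
  25 = 2*9 + 7, so a_1 = 2.
  9 = 1*7 + 2, so a_2 = 1.
  7 = 3*2 + 1, so a_3 = 3.
  2 = 2*1 + 0, so a_4 = 2.
The remainder reaches 0 after 5 divisions, so the expansion has 5 partial quotients, read off in order.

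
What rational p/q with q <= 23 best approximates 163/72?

Expand x = 163/72 as a continued fraction with the Euclidean algorithm:
  163 = 2*72 + 19, so a_0 = 2.
  72 = 3*19 + 15, so a_1 = 3.
  19 = 1*15 + 4, so a_2 = 1.
  15 = 3*4 + 3, so a_3 = 3.
  4 = 1*3 + 1, so a_4 = 1.
  3 = 3*1 + 0, so a_5 = 3.
so x = [2; 3, 1, 3, 1, 3].
Convergents (p_i = a_i*p_{i-1} + p_{i-2}, q_i = a_i*q_{i-1} + q_{i-2} with p_{-2}=0, p_{-1}=1, q_{-2}=1, q_{-1}=0), until the denominator exceeds 23:
  i=0: a_0=2, p_0 = 2*1 + 0 = 2, q_0 = 2*0 + 1 = 1.
  i=1: a_1=3, p_1 = 3*2 + 1 = 7, q_1 = 3*1 + 0 = 3.
  i=2: a_2=1, p_2 = 1*7 + 2 = 9, q_2 = 1*3 + 1 = 4.
  i=3: a_3=3, p_3 = 3*9 + 7 = 34, q_3 = 3*4 + 3 = 15.
  i=4: a_4=1, p_4 = 1*34 + 9 = 43, q_4 = 1*15 + 4 = 19.
  i=5: a_5=3, p_5 = 3*43 + 34 = 163, q_5 = 3*19 + 15 = 72.
q_5 = 72 > 23, so the last convergent with denominator <= 23 is p_4/q_4 = 43/19.
The closest fraction with denominator <= 23 is either p_4/q_4 or the intermediate fraction (k*p_4 + p_3)/(k*q_4 + q_3) with the largest k >= 1 whose denominator stays <= 23; these approach x as k grows, and every other convergent or intermediate fraction in range is farther away.
Largest k: floor((23 - q_3)/q_4) = floor((23 - 15)/19) = 0.
Since k = 0, no intermediate fraction beyond p_4/q_4 has denominator <= 23, so the convergent 43/19 is the closest (its error is |163*19 - 43*72|/(72*19) = 1/1368).

43/19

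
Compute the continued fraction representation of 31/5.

[6; 5]

Run the Euclidean algorithm on 31 and 5; the successive quotients are the partial quotients a_0, a_1, ... (each step inverts the fractional part left over by the previous one):
  31 = 6*5 + 1, so a_0 = 6.
  5 = 5*1 + 0, so a_1 = 5.
The remainder reaches 0 after 2 divisions, so the expansion has 2 partial quotients, read off in order.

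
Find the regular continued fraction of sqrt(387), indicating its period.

[19; (1, 2, 19, 2, 1, 38)]

Write x_i = (sqrt(387) + m_i)/d_i with (m_0, d_0) = (0, 1). a_0 = floor(sqrt(387)) = 19, since 19^2 = 361 <= 387 < 400 = 20^2.
Iterate m_{i+1} = d_i*a_i - m_i, d_{i+1} = (387 - m_{i+1}^2)/d_i, a_{i+1} = floor((a_0 + m_{i+1})/d_{i+1}):
  m_1 = 1*19 - 0 = 19, d_1 = (387 - 19^2)/1 = 26/1 = 26, a_1 = floor((19 + 19)/26) = 1.
  m_2 = 26*1 - 19 = 7, d_2 = (387 - 7^2)/26 = 338/26 = 13, a_2 = floor((19 + 7)/13) = 2.
  m_3 = 13*2 - 7 = 19, d_3 = (387 - 19^2)/13 = 26/13 = 2, a_3 = floor((19 + 19)/2) = 19.
  m_4 = 2*19 - 19 = 19, d_4 = (387 - 19^2)/2 = 26/2 = 13, a_4 = floor((19 + 19)/13) = 2.
  m_5 = 13*2 - 19 = 7, d_5 = (387 - 7^2)/13 = 338/13 = 26, a_5 = floor((19 + 7)/26) = 1.
  m_6 = 26*1 - 7 = 19, d_6 = (387 - 19^2)/26 = 26/26 = 1, a_6 = floor((19 + 19)/1) = 38.
  m_7 = 1*38 - 19 = 19, d_7 = (387 - 19^2)/1 = 26/1 = 26: (m_7, d_7) = (m_1, d_1) = (19, 26), so from here the quotients repeat a_1, ..., a_6; the period length is 6.
Hence the expansion of sqrt(387) is a_0 = 19 followed by the repeating block 1, 2, 19, 2, 1, 38 (period 6).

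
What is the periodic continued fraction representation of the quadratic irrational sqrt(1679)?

[40; (1, 39, 1, 80)]

Write x_i = (sqrt(1679) + m_i)/d_i with (m_0, d_0) = (0, 1). a_0 = floor(sqrt(1679)) = 40, since 40^2 = 1600 <= 1679 < 1681 = 41^2.
Iterate m_{i+1} = d_i*a_i - m_i, d_{i+1} = (1679 - m_{i+1}^2)/d_i, a_{i+1} = floor((a_0 + m_{i+1})/d_{i+1}):
  m_1 = 1*40 - 0 = 40, d_1 = (1679 - 40^2)/1 = 79/1 = 79, a_1 = floor((40 + 40)/79) = 1.
  m_2 = 79*1 - 40 = 39, d_2 = (1679 - 39^2)/79 = 158/79 = 2, a_2 = floor((40 + 39)/2) = 39.
  m_3 = 2*39 - 39 = 39, d_3 = (1679 - 39^2)/2 = 158/2 = 79, a_3 = floor((40 + 39)/79) = 1.
  m_4 = 79*1 - 39 = 40, d_4 = (1679 - 40^2)/79 = 79/79 = 1, a_4 = floor((40 + 40)/1) = 80.
  m_5 = 1*80 - 40 = 40, d_5 = (1679 - 40^2)/1 = 79/1 = 79: (m_5, d_5) = (m_1, d_1) = (40, 79), so from here the quotients repeat a_1, ..., a_4; the period length is 4.
Hence the expansion of sqrt(1679) is a_0 = 40 followed by the repeating block 1, 39, 1, 80 (period 4).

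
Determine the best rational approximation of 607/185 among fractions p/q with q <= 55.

105/32

Expand x = 607/185 as a continued fraction with the Euclidean algorithm:
  607 = 3*185 + 52, so a_0 = 3.
  185 = 3*52 + 29, so a_1 = 3.
  52 = 1*29 + 23, so a_2 = 1.
  29 = 1*23 + 6, so a_3 = 1.
  23 = 3*6 + 5, so a_4 = 3.
  6 = 1*5 + 1, so a_5 = 1.
  5 = 5*1 + 0, so a_6 = 5.
so x = [3; 3, 1, 1, 3, 1, 5].
Convergents (p_i = a_i*p_{i-1} + p_{i-2}, q_i = a_i*q_{i-1} + q_{i-2} with p_{-2}=0, p_{-1}=1, q_{-2}=1, q_{-1}=0), until the denominator exceeds 55:
  i=0: a_0=3, p_0 = 3*1 + 0 = 3, q_0 = 3*0 + 1 = 1.
  i=1: a_1=3, p_1 = 3*3 + 1 = 10, q_1 = 3*1 + 0 = 3.
  i=2: a_2=1, p_2 = 1*10 + 3 = 13, q_2 = 1*3 + 1 = 4.
  i=3: a_3=1, p_3 = 1*13 + 10 = 23, q_3 = 1*4 + 3 = 7.
  i=4: a_4=3, p_4 = 3*23 + 13 = 82, q_4 = 3*7 + 4 = 25.
  i=5: a_5=1, p_5 = 1*82 + 23 = 105, q_5 = 1*25 + 7 = 32.
  i=6: a_6=5, p_6 = 5*105 + 82 = 607, q_6 = 5*32 + 25 = 185.
q_6 = 185 > 55, so the last convergent with denominator <= 55 is p_5/q_5 = 105/32.
The closest fraction with denominator <= 55 is either p_5/q_5 or the intermediate fraction (k*p_5 + p_4)/(k*q_5 + q_4) with the largest k >= 1 whose denominator stays <= 55; these approach x as k grows, and every other convergent or intermediate fraction in range is farther away.
Largest k: floor((55 - q_4)/q_5) = floor((55 - 25)/32) = 0.
Since k = 0, no intermediate fraction beyond p_5/q_5 has denominator <= 55, so the convergent 105/32 is the closest (its error is |607*32 - 105*185|/(185*32) = 1/5920).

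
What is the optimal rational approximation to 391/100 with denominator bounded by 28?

43/11

Expand x = 391/100 as a continued fraction with the Euclidean algorithm:
  391 = 3*100 + 91, so a_0 = 3.
  100 = 1*91 + 9, so a_1 = 1.
  91 = 10*9 + 1, so a_2 = 10.
  9 = 9*1 + 0, so a_3 = 9.
so x = [3; 1, 10, 9].
Convergents (p_i = a_i*p_{i-1} + p_{i-2}, q_i = a_i*q_{i-1} + q_{i-2} with p_{-2}=0, p_{-1}=1, q_{-2}=1, q_{-1}=0), until the denominator exceeds 28:
  i=0: a_0=3, p_0 = 3*1 + 0 = 3, q_0 = 3*0 + 1 = 1.
  i=1: a_1=1, p_1 = 1*3 + 1 = 4, q_1 = 1*1 + 0 = 1.
  i=2: a_2=10, p_2 = 10*4 + 3 = 43, q_2 = 10*1 + 1 = 11.
  i=3: a_3=9, p_3 = 9*43 + 4 = 391, q_3 = 9*11 + 1 = 100.
q_3 = 100 > 28, so the last convergent with denominator <= 28 is p_2/q_2 = 43/11.
The closest fraction with denominator <= 28 is either p_2/q_2 or the intermediate fraction (k*p_2 + p_1)/(k*q_2 + q_1) with the largest k >= 1 whose denominator stays <= 28; these approach x as k grows, and every other convergent or intermediate fraction in range is farther away.
Largest k: floor((28 - q_1)/q_2) = floor((28 - 1)/11) = 2.
That gives (2*43 + 4)/(2*11 + 1) = 90/23.
Compare the errors: |x - 43/11| = |391*11 - 43*100|/(100*11) = 1/1100, and |x - 90/23| = |391*23 - 90*100|/(100*23) = 7/2300.
Cross-multiplying, 1*2300 = 2300 < 7700 = 7*1100, so 1/1100 is smaller: the convergent 43/11 is closer to x than 90/23.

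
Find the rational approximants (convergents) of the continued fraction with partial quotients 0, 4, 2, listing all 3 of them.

Using the convergent recurrence p_i = a_i*p_{i-1} + p_{i-2}, q_i = a_i*q_{i-1} + q_{i-2} with p_{-2}=0, p_{-1}=1, q_{-2}=1, q_{-1}=0:
  i=0: a_0=0, p_0 = 0*1 + 0 = 0, q_0 = 0*0 + 1 = 1.
  i=1: a_1=4, p_1 = 4*0 + 1 = 1, q_1 = 4*1 + 0 = 4.
  i=2: a_2=2, p_2 = 2*1 + 0 = 2, q_2 = 2*4 + 1 = 9.

0/1, 1/4, 2/9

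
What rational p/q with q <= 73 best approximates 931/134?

Expand x = 931/134 as a continued fraction with the Euclidean algorithm:
  931 = 6*134 + 127, so a_0 = 6.
  134 = 1*127 + 7, so a_1 = 1.
  127 = 18*7 + 1, so a_2 = 18.
  7 = 7*1 + 0, so a_3 = 7.
so x = [6; 1, 18, 7].
Convergents (p_i = a_i*p_{i-1} + p_{i-2}, q_i = a_i*q_{i-1} + q_{i-2} with p_{-2}=0, p_{-1}=1, q_{-2}=1, q_{-1}=0), until the denominator exceeds 73:
  i=0: a_0=6, p_0 = 6*1 + 0 = 6, q_0 = 6*0 + 1 = 1.
  i=1: a_1=1, p_1 = 1*6 + 1 = 7, q_1 = 1*1 + 0 = 1.
  i=2: a_2=18, p_2 = 18*7 + 6 = 132, q_2 = 18*1 + 1 = 19.
  i=3: a_3=7, p_3 = 7*132 + 7 = 931, q_3 = 7*19 + 1 = 134.
q_3 = 134 > 73, so the last convergent with denominator <= 73 is p_2/q_2 = 132/19.
The closest fraction with denominator <= 73 is either p_2/q_2 or the intermediate fraction (k*p_2 + p_1)/(k*q_2 + q_1) with the largest k >= 1 whose denominator stays <= 73; these approach x as k grows, and every other convergent or intermediate fraction in range is farther away.
Largest k: floor((73 - q_1)/q_2) = floor((73 - 1)/19) = 3.
That gives (3*132 + 7)/(3*19 + 1) = 403/58.
Compare the errors: |x - 132/19| = |931*19 - 132*134|/(134*19) = 1/2546, and |x - 403/58| = |931*58 - 403*134|/(134*58) = 4/7772.
Cross-multiplying, 1*7772 = 7772 < 10184 = 4*2546, so 1/2546 is smaller: the convergent 132/19 is closer to x than 403/58.

132/19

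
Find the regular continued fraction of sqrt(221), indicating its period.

[14; (1, 6, 2, 6, 1, 28)]

Write x_i = (sqrt(221) + m_i)/d_i with (m_0, d_0) = (0, 1). a_0 = floor(sqrt(221)) = 14, since 14^2 = 196 <= 221 < 225 = 15^2.
Iterate m_{i+1} = d_i*a_i - m_i, d_{i+1} = (221 - m_{i+1}^2)/d_i, a_{i+1} = floor((a_0 + m_{i+1})/d_{i+1}):
  m_1 = 1*14 - 0 = 14, d_1 = (221 - 14^2)/1 = 25/1 = 25, a_1 = floor((14 + 14)/25) = 1.
  m_2 = 25*1 - 14 = 11, d_2 = (221 - 11^2)/25 = 100/25 = 4, a_2 = floor((14 + 11)/4) = 6.
  m_3 = 4*6 - 11 = 13, d_3 = (221 - 13^2)/4 = 52/4 = 13, a_3 = floor((14 + 13)/13) = 2.
  m_4 = 13*2 - 13 = 13, d_4 = (221 - 13^2)/13 = 52/13 = 4, a_4 = floor((14 + 13)/4) = 6.
  m_5 = 4*6 - 13 = 11, d_5 = (221 - 11^2)/4 = 100/4 = 25, a_5 = floor((14 + 11)/25) = 1.
  m_6 = 25*1 - 11 = 14, d_6 = (221 - 14^2)/25 = 25/25 = 1, a_6 = floor((14 + 14)/1) = 28.
  m_7 = 1*28 - 14 = 14, d_7 = (221 - 14^2)/1 = 25/1 = 25: (m_7, d_7) = (m_1, d_1) = (14, 25), so from here the quotients repeat a_1, ..., a_6; the period length is 6.
Hence the expansion of sqrt(221) is a_0 = 14 followed by the repeating block 1, 6, 2, 6, 1, 28 (period 6).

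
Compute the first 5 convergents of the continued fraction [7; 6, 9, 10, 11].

7/1, 43/6, 394/55, 3983/556, 44207/6171

Using the convergent recurrence p_i = a_i*p_{i-1} + p_{i-2}, q_i = a_i*q_{i-1} + q_{i-2} with p_{-2}=0, p_{-1}=1, q_{-2}=1, q_{-1}=0:
  i=0: a_0=7, p_0 = 7*1 + 0 = 7, q_0 = 7*0 + 1 = 1.
  i=1: a_1=6, p_1 = 6*7 + 1 = 43, q_1 = 6*1 + 0 = 6.
  i=2: a_2=9, p_2 = 9*43 + 7 = 394, q_2 = 9*6 + 1 = 55.
  i=3: a_3=10, p_3 = 10*394 + 43 = 3983, q_3 = 10*55 + 6 = 556.
  i=4: a_4=11, p_4 = 11*3983 + 394 = 44207, q_4 = 11*556 + 55 = 6171.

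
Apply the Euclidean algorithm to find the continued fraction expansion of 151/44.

[3; 2, 3, 6]

Run the Euclidean algorithm on 151 and 44; the successive quotients are the partial quotients a_0, a_1, ... (each step inverts the fractional part left over by the previous one):
  151 = 3*44 + 19, so a_0 = 3.
  44 = 2*19 + 6, so a_1 = 2.
  19 = 3*6 + 1, so a_2 = 3.
  6 = 6*1 + 0, so a_3 = 6.
The remainder reaches 0 after 4 divisions, so the expansion has 4 partial quotients, read off in order.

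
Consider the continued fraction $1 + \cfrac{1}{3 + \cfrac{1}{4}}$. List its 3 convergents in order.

1/1, 4/3, 17/13

Using the convergent recurrence p_i = a_i*p_{i-1} + p_{i-2}, q_i = a_i*q_{i-1} + q_{i-2} with p_{-2}=0, p_{-1}=1, q_{-2}=1, q_{-1}=0:
  i=0: a_0=1, p_0 = 1*1 + 0 = 1, q_0 = 1*0 + 1 = 1.
  i=1: a_1=3, p_1 = 3*1 + 1 = 4, q_1 = 3*1 + 0 = 3.
  i=2: a_2=4, p_2 = 4*4 + 1 = 17, q_2 = 4*3 + 1 = 13.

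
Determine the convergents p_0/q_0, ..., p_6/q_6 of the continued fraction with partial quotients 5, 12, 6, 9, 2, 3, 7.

5/1, 61/12, 371/73, 3400/669, 7171/1411, 24913/4902, 181562/35725

Using the convergent recurrence p_i = a_i*p_{i-1} + p_{i-2}, q_i = a_i*q_{i-1} + q_{i-2} with p_{-2}=0, p_{-1}=1, q_{-2}=1, q_{-1}=0:
  i=0: a_0=5, p_0 = 5*1 + 0 = 5, q_0 = 5*0 + 1 = 1.
  i=1: a_1=12, p_1 = 12*5 + 1 = 61, q_1 = 12*1 + 0 = 12.
  i=2: a_2=6, p_2 = 6*61 + 5 = 371, q_2 = 6*12 + 1 = 73.
  i=3: a_3=9, p_3 = 9*371 + 61 = 3400, q_3 = 9*73 + 12 = 669.
  i=4: a_4=2, p_4 = 2*3400 + 371 = 7171, q_4 = 2*669 + 73 = 1411.
  i=5: a_5=3, p_5 = 3*7171 + 3400 = 24913, q_5 = 3*1411 + 669 = 4902.
  i=6: a_6=7, p_6 = 7*24913 + 7171 = 181562, q_6 = 7*4902 + 1411 = 35725.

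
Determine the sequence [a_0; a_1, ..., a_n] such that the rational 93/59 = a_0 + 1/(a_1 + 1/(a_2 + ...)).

Run the Euclidean algorithm on 93 and 59; the successive quotients are the partial quotients a_0, a_1, ... (each step inverts the fractional part left over by the previous one):
  93 = 1*59 + 34, so a_0 = 1.
  59 = 1*34 + 25, so a_1 = 1.
  34 = 1*25 + 9, so a_2 = 1.
  25 = 2*9 + 7, so a_3 = 2.
  9 = 1*7 + 2, so a_4 = 1.
  7 = 3*2 + 1, so a_5 = 3.
  2 = 2*1 + 0, so a_6 = 2.
The remainder reaches 0 after 7 divisions, so the expansion has 7 partial quotients, read off in order.

[1; 1, 1, 2, 1, 3, 2]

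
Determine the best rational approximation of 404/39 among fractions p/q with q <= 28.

259/25

Expand x = 404/39 as a continued fraction with the Euclidean algorithm:
  404 = 10*39 + 14, so a_0 = 10.
  39 = 2*14 + 11, so a_1 = 2.
  14 = 1*11 + 3, so a_2 = 1.
  11 = 3*3 + 2, so a_3 = 3.
  3 = 1*2 + 1, so a_4 = 1.
  2 = 2*1 + 0, so a_5 = 2.
so x = [10; 2, 1, 3, 1, 2].
Convergents (p_i = a_i*p_{i-1} + p_{i-2}, q_i = a_i*q_{i-1} + q_{i-2} with p_{-2}=0, p_{-1}=1, q_{-2}=1, q_{-1}=0), until the denominator exceeds 28:
  i=0: a_0=10, p_0 = 10*1 + 0 = 10, q_0 = 10*0 + 1 = 1.
  i=1: a_1=2, p_1 = 2*10 + 1 = 21, q_1 = 2*1 + 0 = 2.
  i=2: a_2=1, p_2 = 1*21 + 10 = 31, q_2 = 1*2 + 1 = 3.
  i=3: a_3=3, p_3 = 3*31 + 21 = 114, q_3 = 3*3 + 2 = 11.
  i=4: a_4=1, p_4 = 1*114 + 31 = 145, q_4 = 1*11 + 3 = 14.
  i=5: a_5=2, p_5 = 2*145 + 114 = 404, q_5 = 2*14 + 11 = 39.
q_5 = 39 > 28, so the last convergent with denominator <= 28 is p_4/q_4 = 145/14.
The closest fraction with denominator <= 28 is either p_4/q_4 or the intermediate fraction (k*p_4 + p_3)/(k*q_4 + q_3) with the largest k >= 1 whose denominator stays <= 28; these approach x as k grows, and every other convergent or intermediate fraction in range is farther away.
Largest k: floor((28 - q_3)/q_4) = floor((28 - 11)/14) = 1.
That gives (1*145 + 114)/(1*14 + 11) = 259/25.
Compare the errors: |x - 145/14| = |404*14 - 145*39|/(39*14) = 1/546, and |x - 259/25| = |404*25 - 259*39|/(39*25) = 1/975.
Cross-multiplying, 1*546 = 546 < 975 = 1*975, so 1/975 is smaller: the intermediate fraction 259/25 is closer to x than 145/14.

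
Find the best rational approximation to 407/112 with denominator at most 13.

Expand x = 407/112 as a continued fraction with the Euclidean algorithm:
  407 = 3*112 + 71, so a_0 = 3.
  112 = 1*71 + 41, so a_1 = 1.
  71 = 1*41 + 30, so a_2 = 1.
  41 = 1*30 + 11, so a_3 = 1.
  30 = 2*11 + 8, so a_4 = 2.
  11 = 1*8 + 3, so a_5 = 1.
  8 = 2*3 + 2, so a_6 = 2.
  3 = 1*2 + 1, so a_7 = 1.
  2 = 2*1 + 0, so a_8 = 2.
so x = [3; 1, 1, 1, 2, 1, 2, 1, 2].
Convergents (p_i = a_i*p_{i-1} + p_{i-2}, q_i = a_i*q_{i-1} + q_{i-2} with p_{-2}=0, p_{-1}=1, q_{-2}=1, q_{-1}=0), until the denominator exceeds 13:
  i=0: a_0=3, p_0 = 3*1 + 0 = 3, q_0 = 3*0 + 1 = 1.
  i=1: a_1=1, p_1 = 1*3 + 1 = 4, q_1 = 1*1 + 0 = 1.
  i=2: a_2=1, p_2 = 1*4 + 3 = 7, q_2 = 1*1 + 1 = 2.
  i=3: a_3=1, p_3 = 1*7 + 4 = 11, q_3 = 1*2 + 1 = 3.
  i=4: a_4=2, p_4 = 2*11 + 7 = 29, q_4 = 2*3 + 2 = 8.
  i=5: a_5=1, p_5 = 1*29 + 11 = 40, q_5 = 1*8 + 3 = 11.
  i=6: a_6=2, p_6 = 2*40 + 29 = 109, q_6 = 2*11 + 8 = 30.
q_6 = 30 > 13, so the last convergent with denominator <= 13 is p_5/q_5 = 40/11.
The closest fraction with denominator <= 13 is either p_5/q_5 or the intermediate fraction (k*p_5 + p_4)/(k*q_5 + q_4) with the largest k >= 1 whose denominator stays <= 13; these approach x as k grows, and every other convergent or intermediate fraction in range is farther away.
Largest k: floor((13 - q_4)/q_5) = floor((13 - 8)/11) = 0.
Since k = 0, no intermediate fraction beyond p_5/q_5 has denominator <= 13, so the convergent 40/11 is the closest (its error is |407*11 - 40*112|/(112*11) = 3/1232).

40/11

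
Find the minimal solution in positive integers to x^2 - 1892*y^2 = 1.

(x, y) = (87, 2)

First expand sqrt(1892) as a continued fraction. With x_i = (sqrt(1892) + m_i)/d_i and (m_0, d_0) = (0, 1): a_0 = floor(sqrt(1892)) = 43, since 43^2 = 1849 <= 1892 < 1936 = 44^2.
Iterate m_{i+1} = d_i*a_i - m_i, d_{i+1} = (1892 - m_{i+1}^2)/d_i, a_{i+1} = floor((a_0 + m_{i+1})/d_{i+1}):
  m_1 = 1*43 - 0 = 43, d_1 = (1892 - 43^2)/1 = 43/1 = 43, a_1 = floor((43 + 43)/43) = 2.
  m_2 = 43*2 - 43 = 43, d_2 = (1892 - 43^2)/43 = 43/43 = 1, a_2 = floor((43 + 43)/1) = 86.
  m_3 = 1*86 - 43 = 43, d_3 = (1892 - 43^2)/1 = 43/1 = 43: (m_3, d_3) = (m_1, d_1) = (43, 43), so from here the quotients repeat a_1, a_2; the period length is 2.
So sqrt(1892) = [43; (2, 86)] with period length k = 2.
k is even, so the fundamental solution of x^2 - 1892y^2 = 1 is (p_{k-1}, q_{k-1}) = (p_1, q_1); compute convergents through index 1.
Convergents (p_i = a_i*p_{i-1} + p_{i-2}, q_i = a_i*q_{i-1} + q_{i-2} with p_{-2}=0, p_{-1}=1, q_{-2}=1, q_{-1}=0):
  i=0: a_0=43, p_0 = 43*1 + 0 = 43, q_0 = 43*0 + 1 = 1.
  i=1: a_1=2, p_1 = 2*43 + 1 = 87, q_1 = 2*1 + 0 = 2.
Check: 87^2 - 1892*2^2 = 7569 - 7568 = 1, so (x, y) = (87, 2) solves the equation, and by the theorem it is the least positive solution.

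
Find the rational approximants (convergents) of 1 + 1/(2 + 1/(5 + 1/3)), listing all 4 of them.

Using the convergent recurrence p_i = a_i*p_{i-1} + p_{i-2}, q_i = a_i*q_{i-1} + q_{i-2} with p_{-2}=0, p_{-1}=1, q_{-2}=1, q_{-1}=0:
  i=0: a_0=1, p_0 = 1*1 + 0 = 1, q_0 = 1*0 + 1 = 1.
  i=1: a_1=2, p_1 = 2*1 + 1 = 3, q_1 = 2*1 + 0 = 2.
  i=2: a_2=5, p_2 = 5*3 + 1 = 16, q_2 = 5*2 + 1 = 11.
  i=3: a_3=3, p_3 = 3*16 + 3 = 51, q_3 = 3*11 + 2 = 35.

1/1, 3/2, 16/11, 51/35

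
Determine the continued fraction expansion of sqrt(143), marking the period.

Write x_i = (sqrt(143) + m_i)/d_i with (m_0, d_0) = (0, 1). a_0 = floor(sqrt(143)) = 11, since 11^2 = 121 <= 143 < 144 = 12^2.
Iterate m_{i+1} = d_i*a_i - m_i, d_{i+1} = (143 - m_{i+1}^2)/d_i, a_{i+1} = floor((a_0 + m_{i+1})/d_{i+1}):
  m_1 = 1*11 - 0 = 11, d_1 = (143 - 11^2)/1 = 22/1 = 22, a_1 = floor((11 + 11)/22) = 1.
  m_2 = 22*1 - 11 = 11, d_2 = (143 - 11^2)/22 = 22/22 = 1, a_2 = floor((11 + 11)/1) = 22.
  m_3 = 1*22 - 11 = 11, d_3 = (143 - 11^2)/1 = 22/1 = 22: (m_3, d_3) = (m_1, d_1) = (11, 22), so from here the quotients repeat a_1, a_2; the period length is 2.
Hence the expansion of sqrt(143) is a_0 = 11 followed by the repeating block 1, 22 (period 2).

[11; (1, 22)]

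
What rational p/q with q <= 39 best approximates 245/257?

Expand x = 245/257 as a continued fraction with the Euclidean algorithm:
  245 = 0*257 + 245, so a_0 = 0.
  257 = 1*245 + 12, so a_1 = 1.
  245 = 20*12 + 5, so a_2 = 20.
  12 = 2*5 + 2, so a_3 = 2.
  5 = 2*2 + 1, so a_4 = 2.
  2 = 2*1 + 0, so a_5 = 2.
so x = [0; 1, 20, 2, 2, 2].
Convergents (p_i = a_i*p_{i-1} + p_{i-2}, q_i = a_i*q_{i-1} + q_{i-2} with p_{-2}=0, p_{-1}=1, q_{-2}=1, q_{-1}=0), until the denominator exceeds 39:
  i=0: a_0=0, p_0 = 0*1 + 0 = 0, q_0 = 0*0 + 1 = 1.
  i=1: a_1=1, p_1 = 1*0 + 1 = 1, q_1 = 1*1 + 0 = 1.
  i=2: a_2=20, p_2 = 20*1 + 0 = 20, q_2 = 20*1 + 1 = 21.
  i=3: a_3=2, p_3 = 2*20 + 1 = 41, q_3 = 2*21 + 1 = 43.
q_3 = 43 > 39, so the last convergent with denominator <= 39 is p_2/q_2 = 20/21.
The closest fraction with denominator <= 39 is either p_2/q_2 or the intermediate fraction (k*p_2 + p_1)/(k*q_2 + q_1) with the largest k >= 1 whose denominator stays <= 39; these approach x as k grows, and every other convergent or intermediate fraction in range is farther away.
Largest k: floor((39 - q_1)/q_2) = floor((39 - 1)/21) = 1.
That gives (1*20 + 1)/(1*21 + 1) = 21/22.
Compare the errors: |x - 20/21| = |245*21 - 20*257|/(257*21) = 5/5397, and |x - 21/22| = |245*22 - 21*257|/(257*22) = 7/5654.
Cross-multiplying, 5*5654 = 28270 < 37779 = 7*5397, so 5/5397 is smaller: the convergent 20/21 is closer to x than 21/22.

20/21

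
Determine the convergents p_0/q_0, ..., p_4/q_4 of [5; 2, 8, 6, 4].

5/1, 11/2, 93/17, 569/104, 2369/433

Using the convergent recurrence p_i = a_i*p_{i-1} + p_{i-2}, q_i = a_i*q_{i-1} + q_{i-2} with p_{-2}=0, p_{-1}=1, q_{-2}=1, q_{-1}=0:
  i=0: a_0=5, p_0 = 5*1 + 0 = 5, q_0 = 5*0 + 1 = 1.
  i=1: a_1=2, p_1 = 2*5 + 1 = 11, q_1 = 2*1 + 0 = 2.
  i=2: a_2=8, p_2 = 8*11 + 5 = 93, q_2 = 8*2 + 1 = 17.
  i=3: a_3=6, p_3 = 6*93 + 11 = 569, q_3 = 6*17 + 2 = 104.
  i=4: a_4=4, p_4 = 4*569 + 93 = 2369, q_4 = 4*104 + 17 = 433.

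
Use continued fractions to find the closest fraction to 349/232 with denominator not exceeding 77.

116/77

Expand x = 349/232 as a continued fraction with the Euclidean algorithm:
  349 = 1*232 + 117, so a_0 = 1.
  232 = 1*117 + 115, so a_1 = 1.
  117 = 1*115 + 2, so a_2 = 1.
  115 = 57*2 + 1, so a_3 = 57.
  2 = 2*1 + 0, so a_4 = 2.
so x = [1; 1, 1, 57, 2].
Convergents (p_i = a_i*p_{i-1} + p_{i-2}, q_i = a_i*q_{i-1} + q_{i-2} with p_{-2}=0, p_{-1}=1, q_{-2}=1, q_{-1}=0), until the denominator exceeds 77:
  i=0: a_0=1, p_0 = 1*1 + 0 = 1, q_0 = 1*0 + 1 = 1.
  i=1: a_1=1, p_1 = 1*1 + 1 = 2, q_1 = 1*1 + 0 = 1.
  i=2: a_2=1, p_2 = 1*2 + 1 = 3, q_2 = 1*1 + 1 = 2.
  i=3: a_3=57, p_3 = 57*3 + 2 = 173, q_3 = 57*2 + 1 = 115.
q_3 = 115 > 77, so the last convergent with denominator <= 77 is p_2/q_2 = 3/2.
The closest fraction with denominator <= 77 is either p_2/q_2 or the intermediate fraction (k*p_2 + p_1)/(k*q_2 + q_1) with the largest k >= 1 whose denominator stays <= 77; these approach x as k grows, and every other convergent or intermediate fraction in range is farther away.
Largest k: floor((77 - q_1)/q_2) = floor((77 - 1)/2) = 38.
That gives (38*3 + 2)/(38*2 + 1) = 116/77.
Compare the errors: |x - 3/2| = |349*2 - 3*232|/(232*2) = 2/464, and |x - 116/77| = |349*77 - 116*232|/(232*77) = 39/17864.
Cross-multiplying, 39*464 = 18096 < 35728 = 2*17864, so 39/17864 is smaller: the intermediate fraction 116/77 is closer to x than 3/2.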